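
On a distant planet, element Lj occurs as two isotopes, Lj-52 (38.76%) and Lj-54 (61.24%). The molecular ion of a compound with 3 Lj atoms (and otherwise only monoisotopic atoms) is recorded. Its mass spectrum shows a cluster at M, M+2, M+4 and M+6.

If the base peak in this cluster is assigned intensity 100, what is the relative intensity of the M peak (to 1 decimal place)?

13.4

Binomial terms of (0.3876 + 0.6124)^3: M 0.0582, M+2 0.2760, M+4 0.4361, M+6 0.2297 → M+4 is the base peak.
P(M+4) = C(3,2) × 0.3876^1 × 0.6124^2 = 3 × 0.3876 × 0.37503376 = 0.436089 (base)
P(M) = C(3,0) × 0.3876^3 × 0.6124^0 = 1 × 0.05823061 × 1.0000 = 0.058231
Relative intensity = 0.058231 / 0.436089 × 100 = 13.4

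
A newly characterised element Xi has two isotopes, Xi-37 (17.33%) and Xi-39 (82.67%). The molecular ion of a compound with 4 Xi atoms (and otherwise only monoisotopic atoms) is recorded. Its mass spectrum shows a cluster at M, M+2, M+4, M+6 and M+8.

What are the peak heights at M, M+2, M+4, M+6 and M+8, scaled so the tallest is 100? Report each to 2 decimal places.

0.19 : 3.68 : 26.37 : 83.85 : 100.00

Expanding (0.1733 + 0.8267)^4:
P(M) = 0.1733^4 = 0.000902
P(M+2) = 4 × 0.1733^3 × 0.8267^1 = 0.017211
P(M+4) = 6 × 0.1733^2 × 0.8267^2 = 0.123153
P(M+6) = 4 × 0.1733^1 × 0.8267^3 = 0.391654
P(M+8) = 0.8267^4 = 0.467081
The M+8 peak is largest (0.467081); scaling to 100 gives 0.19 : 3.68 : 26.37 : 83.85 : 100.00.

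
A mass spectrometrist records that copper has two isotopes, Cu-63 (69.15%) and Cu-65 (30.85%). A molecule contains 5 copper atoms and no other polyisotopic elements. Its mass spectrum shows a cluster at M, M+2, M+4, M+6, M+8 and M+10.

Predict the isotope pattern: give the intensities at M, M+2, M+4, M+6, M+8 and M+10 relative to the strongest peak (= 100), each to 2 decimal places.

The 5 Cu atoms are independent, so intensities follow the terms of (0.6915 + 0.3085)^5.
P(M) = 0.6915^5 = 0.158111
P(M+2) = 5 × 0.6915^4 × 0.3085^1 = 0.352691
P(M+4) = 10 × 0.6915^3 × 0.3085^2 = 0.314693
P(M+6) = 10 × 0.6915^2 × 0.3085^3 = 0.140394
P(M+8) = 5 × 0.6915^1 × 0.3085^4 = 0.031317
P(M+10) = 0.3085^5 = 0.002794
The M+2 peak is largest (0.352691); scaling to 100 gives 44.83 : 100.00 : 89.23 : 39.81 : 8.88 : 0.79.

44.83 : 100.00 : 89.23 : 39.81 : 8.88 : 0.79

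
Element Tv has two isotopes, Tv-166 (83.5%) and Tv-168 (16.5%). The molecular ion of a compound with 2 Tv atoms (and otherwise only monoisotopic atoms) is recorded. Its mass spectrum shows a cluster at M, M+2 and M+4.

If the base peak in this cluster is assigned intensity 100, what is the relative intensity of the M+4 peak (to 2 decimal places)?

Term probabilities: M 0.6972, M+2 0.2756, M+4 0.0272. Base peak = M.
P(M) = C(2,0) × 0.835^2 × 0.165^0 = 1 × 0.697225 × 1.0000 = 0.697225 (base)
P(M+4) = C(2,2) × 0.835^0 × 0.165^2 = 1 × 1.0000 × 0.027225 = 0.027225
Relative intensity = 0.027225 / 0.697225 × 100 = 3.90

3.90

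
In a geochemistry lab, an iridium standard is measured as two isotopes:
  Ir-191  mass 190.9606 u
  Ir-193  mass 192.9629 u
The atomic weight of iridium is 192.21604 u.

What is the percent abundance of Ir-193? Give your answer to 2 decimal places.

With x = fraction of Ir-191 (so Ir-193 is 1 − x):
190.9606·x + 192.9629·(1 − x) = 192.21604
(190.9606 − 192.9629)·x = 192.21604 − 192.9629
x = -0.74686 / -2.0023 = 0.37300 → 37.30% Ir-191, 62.70% Ir-193.

62.70%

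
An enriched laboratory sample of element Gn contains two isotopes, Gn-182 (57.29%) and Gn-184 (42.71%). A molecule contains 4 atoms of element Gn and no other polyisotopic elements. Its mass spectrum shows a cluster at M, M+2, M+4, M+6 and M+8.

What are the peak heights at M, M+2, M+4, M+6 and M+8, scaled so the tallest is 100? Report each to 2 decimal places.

Expanding (0.5729 + 0.4271)^4:
P(M) = 0.5729^4 = 0.107725
P(M+2) = 4 × 0.5729^3 × 0.4271^1 = 0.321237
P(M+4) = 6 × 0.5729^2 × 0.4271^2 = 0.359226
P(M+6) = 4 × 0.5729^1 × 0.4271^3 = 0.178537
P(M+8) = 0.4271^4 = 0.033275
The M+4 peak is largest (0.359226); scaling to 100 gives 29.99 : 89.42 : 100.00 : 49.70 : 9.26.

29.99 : 89.42 : 100.00 : 49.70 : 9.26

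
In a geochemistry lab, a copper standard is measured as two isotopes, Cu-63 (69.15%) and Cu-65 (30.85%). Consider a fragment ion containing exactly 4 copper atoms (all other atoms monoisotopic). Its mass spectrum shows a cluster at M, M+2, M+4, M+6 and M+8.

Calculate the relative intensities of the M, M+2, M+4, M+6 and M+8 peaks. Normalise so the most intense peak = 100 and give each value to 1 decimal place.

The 4 Cu atoms are independent, so intensities follow the terms of (0.6915 + 0.3085)^4.
P(M) = 0.6915^4 = 0.228649
P(M+2) = 4 × 0.6915^3 × 0.3085^1 = 0.408030
P(M+4) = 6 × 0.6915^2 × 0.3085^2 = 0.273052
P(M+6) = 4 × 0.6915^1 × 0.3085^3 = 0.081212
P(M+8) = 0.3085^4 = 0.009058
The M+2 peak is largest (0.408030); scaling to 100 gives 56.0 : 100.0 : 66.9 : 19.9 : 2.2.

56.0 : 100.0 : 66.9 : 19.9 : 2.2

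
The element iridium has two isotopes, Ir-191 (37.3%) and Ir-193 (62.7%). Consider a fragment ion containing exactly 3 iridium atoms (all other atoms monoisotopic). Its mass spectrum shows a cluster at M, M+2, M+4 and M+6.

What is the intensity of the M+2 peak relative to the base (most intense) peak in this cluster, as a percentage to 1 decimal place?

59.5%

(0.373 + 0.627)^3 gives M 0.0519, M+2 0.2617, M+4 0.4399, M+6 0.2465; the largest is M+4.
P(M+4) = C(3,2) × 0.373^1 × 0.627^2 = 3 × 0.3730 × 0.393129 = 0.439911 (base)
P(M+2) = C(3,1) × 0.373^2 × 0.627^1 = 3 × 0.139129 × 0.6270 = 0.261702
Relative intensity = 0.261702 / 0.439911 × 100 = 59.5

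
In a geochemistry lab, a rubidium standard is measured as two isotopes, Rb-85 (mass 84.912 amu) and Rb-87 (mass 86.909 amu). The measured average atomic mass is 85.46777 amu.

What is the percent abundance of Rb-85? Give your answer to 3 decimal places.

Writing the weighted mean with unknown fraction x of Rb-85:
84.912·x + 86.909·(1 − x) = 85.46777
(84.912 − 86.909)·x = 85.46777 − 86.909
x = -1.44123 / -1.997 = 0.72170 → 72.170% Rb-85, 27.830% Rb-87.

72.170%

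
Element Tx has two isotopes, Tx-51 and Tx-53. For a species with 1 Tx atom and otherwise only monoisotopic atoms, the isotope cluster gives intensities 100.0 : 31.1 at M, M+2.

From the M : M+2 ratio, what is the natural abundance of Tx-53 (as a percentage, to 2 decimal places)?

Let p = fractional abundance of Tx-51. I(M+2)/I(M) = [C(1,1)·p^0·(1−p)] / p^1 = 1·(1−p)/p = 31.1/100.0 = 0.3110
(1−p)/p = 0.3110/1 = 0.3110  ⇒  p = 1/(1 + 0.3110) = 0.7628
Tx-51: 76.28%, Tx-53: 23.72%.

23.72%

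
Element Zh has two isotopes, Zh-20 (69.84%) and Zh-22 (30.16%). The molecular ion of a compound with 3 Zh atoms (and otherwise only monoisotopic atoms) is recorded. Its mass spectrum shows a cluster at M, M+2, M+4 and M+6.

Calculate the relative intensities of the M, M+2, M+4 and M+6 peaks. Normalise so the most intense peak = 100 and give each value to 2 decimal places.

77.19 : 100.00 : 43.18 : 6.22

The 3 Zh atoms are independent, so intensities follow the terms of (0.6984 + 0.3016)^3.
P(M) = 0.6984^3 = 0.340653
P(M+2) = 3 × 0.6984^2 × 0.3016^1 = 0.441328
P(M+4) = 3 × 0.6984^1 × 0.3016^2 = 0.190585
P(M+6) = 0.3016^3 = 0.027434
The M+2 peak is largest (0.441328); scaling to 100 gives 77.19 : 100.00 : 43.18 : 6.22.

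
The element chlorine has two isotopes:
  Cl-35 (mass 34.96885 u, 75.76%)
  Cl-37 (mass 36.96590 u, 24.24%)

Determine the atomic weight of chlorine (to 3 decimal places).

35.453 u

The abundance-weighted mean is 0.7576 × 34.96885 + 0.2424 × 36.96590
= 26.492401 + 8.960534 = 35.452935 u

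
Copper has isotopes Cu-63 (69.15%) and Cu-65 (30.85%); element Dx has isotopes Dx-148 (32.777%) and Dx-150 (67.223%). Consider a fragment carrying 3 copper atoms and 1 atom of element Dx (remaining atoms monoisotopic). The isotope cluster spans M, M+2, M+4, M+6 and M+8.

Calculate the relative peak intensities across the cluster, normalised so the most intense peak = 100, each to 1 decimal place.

Copper pattern (n=3): 0.33065611 : 0.44254842 : 0.19743483 : 0.02936064
Element Dx pattern (n=1): 0.32777 : 0.67223
Convolve the two distributions (both contribute in 2-u steps):
  M: 0.33065611×0.32777 = 0.108379
  M+2: 0.33065611×0.67223 + 0.44254842×0.32777 = 0.367331
  M+4: 0.44254842×0.67223 + 0.19743483×0.32777 = 0.362208
  M+6: 0.19743483×0.67223 + 0.02936064×0.32777 = 0.142345
  M+8: 0.02936064×0.67223 = 0.019737
Scale to base peak (0.367331) = 100: 29.5 : 100.0 : 98.6 : 38.8 : 5.4

29.5 : 100.0 : 98.6 : 38.8 : 5.4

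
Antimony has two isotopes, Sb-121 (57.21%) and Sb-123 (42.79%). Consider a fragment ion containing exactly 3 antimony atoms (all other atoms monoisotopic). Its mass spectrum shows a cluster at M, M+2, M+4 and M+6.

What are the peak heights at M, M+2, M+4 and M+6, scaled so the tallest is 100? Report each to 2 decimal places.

44.57 : 100.00 : 74.79 : 18.65

The 3 Sb atoms are independent, so intensities follow the terms of (0.5721 + 0.4279)^3.
P(M) = 0.5721^3 = 0.187247
P(M+2) = 3 × 0.5721^2 × 0.4279^1 = 0.420153
P(M+4) = 3 × 0.5721^1 × 0.4279^2 = 0.314252
P(M+6) = 0.4279^3 = 0.078348
The M+2 peak is largest (0.420153); scaling to 100 gives 44.57 : 100.00 : 74.79 : 18.65.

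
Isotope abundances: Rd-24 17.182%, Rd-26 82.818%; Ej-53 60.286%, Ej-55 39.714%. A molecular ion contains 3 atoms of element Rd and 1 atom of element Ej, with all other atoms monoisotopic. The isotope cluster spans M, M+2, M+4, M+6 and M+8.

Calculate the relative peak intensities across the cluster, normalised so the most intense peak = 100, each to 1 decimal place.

Element Rd pattern (n=3): 0.00507249 : 0.07334887 : 0.35354479 : 0.56803385
Element Ej pattern (n=1): 0.60286 : 0.39714
Convolve the two distributions (both contribute in 2-u steps):
  M: 0.00507249×0.60286 = 0.003058
  M+2: 0.00507249×0.39714 + 0.07334887×0.60286 = 0.046234
  M+4: 0.07334887×0.39714 + 0.35354479×0.60286 = 0.242268
  M+6: 0.35354479×0.39714 + 0.56803385×0.60286 = 0.482852
  M+8: 0.56803385×0.39714 = 0.225589
Scale to base peak (0.482852) = 100: 0.6 : 9.6 : 50.2 : 100.0 : 46.7

0.6 : 9.6 : 50.2 : 100.0 : 46.7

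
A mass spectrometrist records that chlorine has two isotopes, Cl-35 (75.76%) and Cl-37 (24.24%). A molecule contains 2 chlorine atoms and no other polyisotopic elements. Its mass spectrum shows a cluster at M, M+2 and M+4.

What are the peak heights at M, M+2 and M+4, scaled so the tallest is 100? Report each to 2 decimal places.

The 2 Cl atoms are independent, so intensities follow the terms of (0.7576 + 0.2424)^2.
P(M) = 0.7576^2 = 0.573958
P(M+2) = 2 × 0.7576^1 × 0.2424^1 = 0.367284
P(M+4) = 0.2424^2 = 0.058758
The M peak is largest (0.573958); scaling to 100 gives 100.00 : 63.99 : 10.24.

100.00 : 63.99 : 10.24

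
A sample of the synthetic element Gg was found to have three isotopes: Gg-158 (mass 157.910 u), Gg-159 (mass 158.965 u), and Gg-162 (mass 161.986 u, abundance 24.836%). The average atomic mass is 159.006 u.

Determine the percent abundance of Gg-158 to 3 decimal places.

The remaining 75.164% is split between Gg-158 (fraction x) and Gg-159 (fraction 0.75164 − x).
Substituting: 157.910x + 158.965(0.75164 − x) = 118.77515704
(157.910 − 158.965)x = -0.70929556  ⇒  x = 0.67232, y = 0.07932
Gg-158: 67.232%, Gg-159: 7.932%.

67.232%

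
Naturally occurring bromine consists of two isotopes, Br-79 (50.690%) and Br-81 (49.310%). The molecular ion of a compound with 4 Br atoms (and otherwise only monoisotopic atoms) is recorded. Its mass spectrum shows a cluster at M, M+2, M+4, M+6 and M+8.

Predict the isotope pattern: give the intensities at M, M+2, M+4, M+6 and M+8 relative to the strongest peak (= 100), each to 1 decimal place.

17.6 : 68.5 : 100.0 : 64.9 : 15.8

Expanding (0.50690 + 0.49310)^4:
P(M) = 0.50690^4 = 0.066022
P(M+2) = 4 × 0.50690^3 × 0.49310^1 = 0.256899
P(M+4) = 6 × 0.50690^2 × 0.49310^2 = 0.374857
P(M+6) = 4 × 0.50690^1 × 0.49310^3 = 0.243101
P(M+8) = 0.49310^4 = 0.059121
The M+4 peak is largest (0.374857); scaling to 100 gives 17.6 : 68.5 : 100.0 : 64.9 : 15.8.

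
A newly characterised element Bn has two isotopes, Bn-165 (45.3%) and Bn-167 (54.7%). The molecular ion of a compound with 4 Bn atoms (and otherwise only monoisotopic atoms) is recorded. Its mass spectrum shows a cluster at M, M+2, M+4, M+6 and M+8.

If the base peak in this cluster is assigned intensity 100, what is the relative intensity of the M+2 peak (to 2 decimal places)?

55.21

(0.453 + 0.547)^4 gives M 0.0421, M+2 0.2034, M+4 0.3684, M+6 0.2966, M+8 0.0895; the largest is M+4.
P(M+4) = C(4,2) × 0.453^2 × 0.547^2 = 6 × 0.205209 × 0.299209 = 0.368402 (base)
P(M+2) = C(4,1) × 0.453^3 × 0.547^1 = 4 × 0.09295968 × 0.5470 = 0.203396
Relative intensity = 0.203396 / 0.368402 × 100 = 55.21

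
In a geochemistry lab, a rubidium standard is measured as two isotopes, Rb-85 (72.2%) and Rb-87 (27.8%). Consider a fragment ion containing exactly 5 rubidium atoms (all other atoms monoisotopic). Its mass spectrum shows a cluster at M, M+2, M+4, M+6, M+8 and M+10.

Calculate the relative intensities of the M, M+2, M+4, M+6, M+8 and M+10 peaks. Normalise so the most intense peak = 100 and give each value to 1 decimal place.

51.9 : 100.0 : 77.0 : 29.7 : 5.7 : 0.4

Each Rb atom is independently Rb-85 (p = 0.722) or Rb-87 (q = 0.278); the cluster is the binomial expansion (p + q)^5.
P(M) = 0.722^5 = 0.196194
P(M+2) = 5 × 0.722^4 × 0.278^1 = 0.377714
P(M+4) = 10 × 0.722^3 × 0.278^2 = 0.290872
P(M+6) = 10 × 0.722^2 × 0.278^3 = 0.111998
P(M+8) = 5 × 0.722^1 × 0.278^4 = 0.021562
P(M+10) = 0.278^5 = 0.001660
The M+2 peak is largest (0.377714); scaling to 100 gives 51.9 : 100.0 : 77.0 : 29.7 : 5.7 : 0.4.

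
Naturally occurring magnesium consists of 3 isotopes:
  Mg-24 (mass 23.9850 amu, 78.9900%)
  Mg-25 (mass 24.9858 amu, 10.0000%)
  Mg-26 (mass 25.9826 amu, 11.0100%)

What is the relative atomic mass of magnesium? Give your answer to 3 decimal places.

24.305 amu

Ar = Σ fᵢ·mᵢ = 0.789900 × 23.9850 + 0.100000 × 24.9858 + 0.110100 × 25.9826
= 18.94575 + 2.49858 + 2.86068 = 24.30501 amu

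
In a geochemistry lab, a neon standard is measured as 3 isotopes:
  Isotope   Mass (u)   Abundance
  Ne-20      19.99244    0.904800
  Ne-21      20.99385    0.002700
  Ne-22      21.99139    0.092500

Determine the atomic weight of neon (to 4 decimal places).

20.1800 u

Ar = Σ fᵢ·mᵢ = 0.904800 × 19.99244 + 0.002700 × 20.99385 + 0.092500 × 21.99139
= 18.089160 + 0.056683 + 2.034204 = 20.180047 u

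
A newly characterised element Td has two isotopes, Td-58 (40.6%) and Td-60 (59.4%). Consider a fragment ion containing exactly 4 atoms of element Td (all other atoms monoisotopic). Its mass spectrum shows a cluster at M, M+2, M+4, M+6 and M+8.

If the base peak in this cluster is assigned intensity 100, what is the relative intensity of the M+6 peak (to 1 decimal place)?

Term probabilities: M 0.0272, M+2 0.1590, M+4 0.3490, M+6 0.3404, M+8 0.1245. Base peak = M+4.
P(M+4) = C(4,2) × 0.406^2 × 0.594^2 = 6 × 0.164836 × 0.352836 = 0.348960 (base)
P(M+6) = C(4,3) × 0.406^1 × 0.594^3 = 4 × 0.4060 × 0.20958458 = 0.340365
Relative intensity = 0.340365 / 0.348960 × 100 = 97.5

97.5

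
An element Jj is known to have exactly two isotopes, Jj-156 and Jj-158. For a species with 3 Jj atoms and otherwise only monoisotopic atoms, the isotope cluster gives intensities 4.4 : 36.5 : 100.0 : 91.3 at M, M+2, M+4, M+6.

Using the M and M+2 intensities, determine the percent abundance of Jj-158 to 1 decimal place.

73.4%

Let p = fractional abundance of Jj-156. I(M+2)/I(M) = [C(3,1)·p^2·(1−p)] / p^3 = 3·(1−p)/p = 36.5/4.4 = 8.2955
(1−p)/p = 8.2955/3 = 2.7652  ⇒  p = 1/(1 + 2.7652) = 0.2656
Jj-156: 26.6%, Jj-158: 73.4%.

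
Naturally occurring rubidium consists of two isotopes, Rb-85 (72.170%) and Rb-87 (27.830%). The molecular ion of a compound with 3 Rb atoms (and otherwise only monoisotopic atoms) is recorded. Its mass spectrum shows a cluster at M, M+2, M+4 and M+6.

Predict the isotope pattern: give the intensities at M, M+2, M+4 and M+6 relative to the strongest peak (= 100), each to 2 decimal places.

Each Rb atom is independently Rb-85 (p = 0.72170) or Rb-87 (q = 0.27830); the cluster is the binomial expansion (p + q)^3.
P(M) = 0.72170^3 = 0.375898
P(M+2) = 3 × 0.72170^2 × 0.27830^1 = 0.434858
P(M+4) = 3 × 0.72170^1 × 0.27830^2 = 0.167689
P(M+6) = 0.27830^3 = 0.021555
The M+2 peak is largest (0.434858); scaling to 100 gives 86.44 : 100.00 : 38.56 : 4.96.

86.44 : 100.00 : 38.56 : 4.96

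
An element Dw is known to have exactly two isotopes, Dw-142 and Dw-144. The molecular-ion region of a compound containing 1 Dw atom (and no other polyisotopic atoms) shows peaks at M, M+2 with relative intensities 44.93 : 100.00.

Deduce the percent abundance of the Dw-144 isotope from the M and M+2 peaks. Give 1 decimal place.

If p is the fraction of Dw that is Dw-142, then I(M+2)/I(M) = [C(1,1)·p^0·(1−p)] / p^1 = 1·(1−p)/p = 100.00/44.93 = 2.2257
(1−p)/p = 2.2257/1 = 2.2257  ⇒  p = 1/(1 + 2.2257) = 0.3100
Dw-142: 31.0%, Dw-144: 69.0%.

69.0%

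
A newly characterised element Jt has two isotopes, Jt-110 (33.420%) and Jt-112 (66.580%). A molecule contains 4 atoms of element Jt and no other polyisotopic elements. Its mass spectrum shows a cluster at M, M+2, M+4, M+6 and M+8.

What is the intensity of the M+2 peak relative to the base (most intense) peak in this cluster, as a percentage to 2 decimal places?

25.20%

Term probabilities: M 0.0125, M+2 0.0994, M+4 0.2971, M+6 0.3945, M+8 0.1965. Base peak = M+6.
P(M+6) = C(4,3) × 0.33420^1 × 0.66580^3 = 4 × 0.3342 × 0.29514224 = 0.394546 (base)
P(M+2) = C(4,1) × 0.33420^3 × 0.66580^1 = 4 × 0.03732668 × 0.6658 = 0.099408
Relative intensity = 0.099408 / 0.394546 × 100 = 25.20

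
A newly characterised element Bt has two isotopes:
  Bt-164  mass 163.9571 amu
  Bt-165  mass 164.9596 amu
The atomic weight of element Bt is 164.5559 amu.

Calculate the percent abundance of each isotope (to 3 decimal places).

Writing the weighted mean with unknown fraction x of Bt-164:
163.9571·x + 164.9596·(1 − x) = 164.5559
(163.9571 − 164.9596)·x = 164.5559 − 164.9596
x = -0.4037 / -1.0025 = 0.40269 → 40.269% Bt-164, 59.731% Bt-165.

Bt-164: 40.269%, Bt-165: 59.731%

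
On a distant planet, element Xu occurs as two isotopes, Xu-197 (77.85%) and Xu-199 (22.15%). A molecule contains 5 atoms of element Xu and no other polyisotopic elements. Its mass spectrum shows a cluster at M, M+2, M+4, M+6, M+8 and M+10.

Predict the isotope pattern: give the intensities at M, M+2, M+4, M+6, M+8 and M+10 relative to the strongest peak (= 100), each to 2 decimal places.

The 5 Xu atoms are independent, so intensities follow the terms of (0.7785 + 0.2215)^5.
P(M) = 0.7785^5 = 0.285952
P(M+2) = 5 × 0.7785^4 × 0.2215^1 = 0.406797
P(M+4) = 10 × 0.7785^3 × 0.2215^2 = 0.231485
P(M+6) = 10 × 0.7785^2 × 0.2215^3 = 0.065863
P(M+8) = 5 × 0.7785^1 × 0.2215^4 = 0.009370
P(M+10) = 0.2215^5 = 0.000533
The M+2 peak is largest (0.406797); scaling to 100 gives 70.29 : 100.00 : 56.90 : 16.19 : 2.30 : 0.13.

70.29 : 100.00 : 56.90 : 16.19 : 2.30 : 0.13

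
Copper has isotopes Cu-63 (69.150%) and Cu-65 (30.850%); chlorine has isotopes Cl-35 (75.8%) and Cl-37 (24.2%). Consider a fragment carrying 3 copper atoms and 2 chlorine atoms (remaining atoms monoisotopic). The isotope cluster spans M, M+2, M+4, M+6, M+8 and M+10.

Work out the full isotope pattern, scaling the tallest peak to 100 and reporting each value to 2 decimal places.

50.58 : 100.00 : 78.59 : 30.68 : 5.95 : 0.46

Copper pattern (n=3): 0.33065611 : 0.44254842 : 0.19743483 : 0.02936064
Chlorine pattern (n=2): 0.574564 : 0.366872 : 0.058564
Convolve the two distributions (both contribute in 2-u steps):
  M: 0.33065611×0.574564 = 0.189983
  M+2: 0.33065611×0.366872 + 0.44254842×0.574564 = 0.375581
  M+4: 0.33065611×0.058564 + 0.44254842×0.366872 + 0.19743483×0.574564 = 0.295162
  M+6: 0.44254842×0.058564 + 0.19743483×0.366872 + 0.02936064×0.574564 = 0.115220
  M+8: 0.19743483×0.058564 + 0.02936064×0.366872 = 0.022334
  M+10: 0.02936064×0.058564 = 0.001719
Scale to base peak (0.375581) = 100: 50.58 : 100.00 : 78.59 : 30.68 : 5.95 : 0.46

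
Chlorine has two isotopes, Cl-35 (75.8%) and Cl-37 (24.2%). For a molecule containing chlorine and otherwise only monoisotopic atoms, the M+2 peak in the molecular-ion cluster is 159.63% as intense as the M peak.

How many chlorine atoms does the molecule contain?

5

For n independent Cl atoms, I(M+2)/I(M) = n · (abundance Cl-37) / (abundance Cl-35) = n · 0.242/0.758.
n = 1.5963 × 0.758/0.242 = 5.00 ≈ 5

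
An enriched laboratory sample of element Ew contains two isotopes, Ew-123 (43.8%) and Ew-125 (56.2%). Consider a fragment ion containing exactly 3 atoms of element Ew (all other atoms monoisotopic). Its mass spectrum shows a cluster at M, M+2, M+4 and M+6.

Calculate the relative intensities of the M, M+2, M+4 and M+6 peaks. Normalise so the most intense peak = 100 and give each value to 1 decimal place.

Expanding (0.438 + 0.562)^3:
P(M) = 0.438^3 = 0.084028
P(M+2) = 3 × 0.438^2 × 0.562^1 = 0.323449
P(M+4) = 3 × 0.438^1 × 0.562^2 = 0.415019
P(M+6) = 0.562^3 = 0.177504
The M+4 peak is largest (0.415019); scaling to 100 gives 20.2 : 77.9 : 100.0 : 42.8.

20.2 : 77.9 : 100.0 : 42.8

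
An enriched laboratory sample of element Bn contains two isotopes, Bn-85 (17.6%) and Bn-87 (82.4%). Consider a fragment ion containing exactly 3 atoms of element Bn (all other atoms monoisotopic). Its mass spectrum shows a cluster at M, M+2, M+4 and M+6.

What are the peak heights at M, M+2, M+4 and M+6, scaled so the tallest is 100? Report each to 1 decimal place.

Each Bn atom is independently Bn-85 (p = 0.176) or Bn-87 (q = 0.824); the cluster is the binomial expansion (p + q)^3.
P(M) = 0.176^3 = 0.005452
P(M+2) = 3 × 0.176^2 × 0.824^1 = 0.076573
P(M+4) = 3 × 0.176^1 × 0.824^2 = 0.358499
P(M+6) = 0.824^3 = 0.559476
The M+6 peak is largest (0.559476); scaling to 100 gives 1.0 : 13.7 : 64.1 : 100.0.

1.0 : 13.7 : 64.1 : 100.0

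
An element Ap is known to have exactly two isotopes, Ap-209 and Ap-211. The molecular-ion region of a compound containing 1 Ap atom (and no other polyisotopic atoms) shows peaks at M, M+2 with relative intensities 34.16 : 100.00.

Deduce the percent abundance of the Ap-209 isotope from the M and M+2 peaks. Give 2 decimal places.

25.46%

Let p = fractional abundance of Ap-209. I(M+2)/I(M) = [C(1,1)·p^0·(1−p)] / p^1 = 1·(1−p)/p = 100.00/34.16 = 2.9274
(1−p)/p = 2.9274/1 = 2.9274  ⇒  p = 1/(1 + 2.9274) = 0.2546
Ap-209: 25.46%, Ap-211: 74.54%.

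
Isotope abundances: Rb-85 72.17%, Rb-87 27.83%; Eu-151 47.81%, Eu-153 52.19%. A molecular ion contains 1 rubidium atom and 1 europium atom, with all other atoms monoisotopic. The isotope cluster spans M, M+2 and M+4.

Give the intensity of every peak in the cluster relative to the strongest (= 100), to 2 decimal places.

Rubidium pattern (n=1): 0.7217 : 0.2783
Europium pattern (n=1): 0.4781 : 0.5219
Convolve the two distributions (both contribute in 2-u steps):
  M: 0.7217×0.4781 = 0.345045
  M+2: 0.7217×0.5219 + 0.2783×0.4781 = 0.509710
  M+4: 0.2783×0.5219 = 0.145245
Scale to base peak (0.509710) = 100: 67.69 : 100.00 : 28.50

67.69 : 100.00 : 28.50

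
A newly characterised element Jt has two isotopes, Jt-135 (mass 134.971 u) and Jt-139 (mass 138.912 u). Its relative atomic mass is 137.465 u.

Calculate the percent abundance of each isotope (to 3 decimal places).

Jt-135: 36.717%, Jt-139: 63.283%

Writing the weighted mean with unknown fraction x of Jt-135:
134.971·x + 138.912·(1 − x) = 137.465
(134.971 − 138.912)·x = 137.465 − 138.912
x = -1.447 / -3.941 = 0.36717 → 36.717% Jt-135, 63.283% Jt-139.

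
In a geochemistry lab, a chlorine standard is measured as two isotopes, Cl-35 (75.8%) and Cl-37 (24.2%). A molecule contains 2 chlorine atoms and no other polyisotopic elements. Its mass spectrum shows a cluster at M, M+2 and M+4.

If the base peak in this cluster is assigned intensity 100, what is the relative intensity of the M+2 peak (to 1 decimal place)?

63.9

Term probabilities: M 0.5746, M+2 0.3669, M+4 0.0586. Base peak = M.
P(M) = C(2,0) × 0.758^2 × 0.242^0 = 1 × 0.574564 × 1.0000 = 0.574564 (base)
P(M+2) = C(2,1) × 0.758^1 × 0.242^1 = 2 × 0.7580 × 0.2420 = 0.366872
Relative intensity = 0.366872 / 0.574564 × 100 = 63.9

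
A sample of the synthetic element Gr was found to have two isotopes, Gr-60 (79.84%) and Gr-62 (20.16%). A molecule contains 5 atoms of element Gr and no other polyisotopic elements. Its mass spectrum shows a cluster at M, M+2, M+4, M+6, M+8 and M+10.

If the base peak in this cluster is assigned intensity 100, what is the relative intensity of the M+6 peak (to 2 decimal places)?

Term probabilities: M 0.3244, M+2 0.4096, M+4 0.2068, M+6 0.0522, M+8 0.0066, M+10 0.0003. Base peak = M+2.
P(M+2) = C(5,1) × 0.7984^4 × 0.2016^1 = 5 × 0.40633302 × 0.2016 = 0.409584 (base)
P(M+6) = C(5,3) × 0.7984^2 × 0.2016^3 = 10 × 0.63744256 × 0.00819354 = 0.052229
Relative intensity = 0.052229 / 0.409584 × 100 = 12.75

12.75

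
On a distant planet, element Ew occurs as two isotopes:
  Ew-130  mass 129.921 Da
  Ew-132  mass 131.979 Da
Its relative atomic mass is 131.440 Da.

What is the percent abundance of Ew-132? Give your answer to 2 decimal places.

73.81%

Writing the weighted mean with unknown fraction x of Ew-130:
129.921·x + 131.979·(1 − x) = 131.440
(129.921 − 131.979)·x = 131.440 − 131.979
x = -0.539 / -2.058 = 0.26190 → 26.19% Ew-130, 73.81% Ew-132.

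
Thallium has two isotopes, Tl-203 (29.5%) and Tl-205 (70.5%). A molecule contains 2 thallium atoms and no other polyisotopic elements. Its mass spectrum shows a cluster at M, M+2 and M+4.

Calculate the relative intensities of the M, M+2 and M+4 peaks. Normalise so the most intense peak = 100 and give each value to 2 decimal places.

Expanding (0.295 + 0.705)^2:
P(M) = 0.295^2 = 0.087025
P(M+2) = 2 × 0.295^1 × 0.705^1 = 0.415950
P(M+4) = 0.705^2 = 0.497025
The M+4 peak is largest (0.497025); scaling to 100 gives 17.51 : 83.69 : 100.00.

17.51 : 83.69 : 100.00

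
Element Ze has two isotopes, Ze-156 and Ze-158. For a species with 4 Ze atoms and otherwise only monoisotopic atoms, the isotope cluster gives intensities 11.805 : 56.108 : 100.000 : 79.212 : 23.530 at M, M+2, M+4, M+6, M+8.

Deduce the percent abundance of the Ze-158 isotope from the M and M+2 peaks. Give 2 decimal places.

54.30%

If p is the fraction of Ze that is Ze-156, then I(M+2)/I(M) = [C(4,1)·p^3·(1−p)] / p^4 = 4·(1−p)/p = 56.108/11.805 = 4.7529
(1−p)/p = 4.7529/4 = 1.1882  ⇒  p = 1/(1 + 1.1882) = 0.4570
Ze-156: 45.70%, Ze-158: 54.30%.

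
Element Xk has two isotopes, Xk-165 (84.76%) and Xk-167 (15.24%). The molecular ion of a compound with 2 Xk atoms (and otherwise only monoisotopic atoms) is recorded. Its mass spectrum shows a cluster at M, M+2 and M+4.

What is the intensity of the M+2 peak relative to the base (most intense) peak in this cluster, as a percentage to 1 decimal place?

Term probabilities: M 0.7184, M+2 0.2583, M+4 0.0232. Base peak = M.
P(M) = C(2,0) × 0.8476^2 × 0.1524^0 = 1 × 0.71842576 × 1.0000 = 0.718426 (base)
P(M+2) = C(2,1) × 0.8476^1 × 0.1524^1 = 2 × 0.8476 × 0.1524 = 0.258348
Relative intensity = 0.258348 / 0.718426 × 100 = 36.0

36.0%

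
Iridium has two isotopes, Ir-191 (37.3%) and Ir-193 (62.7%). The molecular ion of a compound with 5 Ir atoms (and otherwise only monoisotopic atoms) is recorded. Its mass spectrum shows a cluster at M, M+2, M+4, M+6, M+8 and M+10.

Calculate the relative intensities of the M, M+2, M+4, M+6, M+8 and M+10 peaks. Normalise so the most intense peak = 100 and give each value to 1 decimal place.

Expanding (0.373 + 0.627)^5:
P(M) = 0.373^5 = 0.007220
P(M+2) = 5 × 0.373^4 × 0.627^1 = 0.060684
P(M+4) = 10 × 0.373^3 × 0.627^2 = 0.204015
P(M+6) = 10 × 0.373^2 × 0.627^3 = 0.342942
P(M+8) = 5 × 0.373^1 × 0.627^4 = 0.288237
P(M+10) = 0.627^5 = 0.096903
The M+6 peak is largest (0.342942); scaling to 100 gives 2.1 : 17.7 : 59.5 : 100.0 : 84.0 : 28.3.

2.1 : 17.7 : 59.5 : 100.0 : 84.0 : 28.3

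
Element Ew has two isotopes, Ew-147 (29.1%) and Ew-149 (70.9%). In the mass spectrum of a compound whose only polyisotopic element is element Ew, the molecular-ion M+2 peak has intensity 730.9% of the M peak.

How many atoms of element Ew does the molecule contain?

3

For n independent Ew atoms, I(M+2)/I(M) = n · (abundance Ew-149) / (abundance Ew-147) = n · 0.709/0.291.
n = 7.309 × 0.291/0.709 = 3.00 ≈ 3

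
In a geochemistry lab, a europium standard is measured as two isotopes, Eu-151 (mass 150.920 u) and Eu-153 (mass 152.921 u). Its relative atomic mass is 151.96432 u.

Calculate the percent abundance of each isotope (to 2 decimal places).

Eu-151: 47.81%, Eu-153: 52.19%

Let x be the fractional abundance of Eu-151; then Eu-153 has abundance 1 − x.
150.920·x + 152.921·(1 − x) = 151.96432
(150.920 − 152.921)·x = 151.96432 − 152.921
x = -0.95668 / -2.001 = 0.47810 → 47.81% Eu-151, 52.19% Eu-153.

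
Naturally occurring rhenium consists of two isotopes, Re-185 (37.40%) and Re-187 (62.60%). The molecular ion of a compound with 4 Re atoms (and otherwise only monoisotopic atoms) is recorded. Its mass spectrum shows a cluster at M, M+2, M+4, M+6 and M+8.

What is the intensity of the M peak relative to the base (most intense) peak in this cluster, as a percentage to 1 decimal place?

5.3%

Binomial terms of (0.3740 + 0.6260)^4: M 0.0196, M+2 0.1310, M+4 0.3289, M+6 0.3670, M+8 0.1536 → M+6 is the base peak.
P(M+6) = C(4,3) × 0.3740^1 × 0.6260^3 = 4 × 0.3740 × 0.24531438 = 0.366990 (base)
P(M) = C(4,0) × 0.3740^4 × 0.6260^0 = 1 × 0.0195653 × 1.0000 = 0.019565
Relative intensity = 0.019565 / 0.366990 × 100 = 5.3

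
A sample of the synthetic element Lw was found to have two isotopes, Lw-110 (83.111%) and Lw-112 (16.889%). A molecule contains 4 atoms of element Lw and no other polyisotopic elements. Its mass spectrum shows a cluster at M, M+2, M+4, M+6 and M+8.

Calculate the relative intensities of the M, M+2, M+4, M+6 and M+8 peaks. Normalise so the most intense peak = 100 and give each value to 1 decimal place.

100.0 : 81.3 : 24.8 : 3.4 : 0.2

Expanding (0.83111 + 0.16889)^4:
P(M) = 0.83111^4 = 0.477127
P(M+2) = 4 × 0.83111^3 × 0.16889^1 = 0.387828
P(M+4) = 6 × 0.83111^2 × 0.16889^2 = 0.118216
P(M+6) = 4 × 0.83111^1 × 0.16889^3 = 0.016015
P(M+8) = 0.16889^4 = 0.000814
The M peak is largest (0.477127); scaling to 100 gives 100.0 : 81.3 : 24.8 : 3.4 : 0.2.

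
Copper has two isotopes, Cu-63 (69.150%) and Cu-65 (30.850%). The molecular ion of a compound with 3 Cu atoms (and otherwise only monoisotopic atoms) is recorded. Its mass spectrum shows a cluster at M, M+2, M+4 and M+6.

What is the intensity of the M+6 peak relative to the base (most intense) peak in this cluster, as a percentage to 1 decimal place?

(0.69150 + 0.30850)^3 gives M 0.3307, M+2 0.4425, M+4 0.1974, M+6 0.0294; the largest is M+2.
P(M+2) = C(3,1) × 0.69150^2 × 0.30850^1 = 3 × 0.47817225 × 0.3085 = 0.442548 (base)
P(M+6) = C(3,3) × 0.69150^0 × 0.30850^3 = 1 × 1.0000 × 0.02936064 = 0.029361
Relative intensity = 0.029361 / 0.442548 × 100 = 6.6

6.6%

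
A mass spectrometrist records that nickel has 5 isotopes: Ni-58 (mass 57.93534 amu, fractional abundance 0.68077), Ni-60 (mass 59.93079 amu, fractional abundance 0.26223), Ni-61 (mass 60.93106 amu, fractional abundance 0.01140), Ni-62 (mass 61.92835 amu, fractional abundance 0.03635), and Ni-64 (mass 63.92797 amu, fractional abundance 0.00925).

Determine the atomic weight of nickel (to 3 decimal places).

58.693 amu

Ar = Σ fᵢ·mᵢ = 0.68077 × 57.93534 + 0.26223 × 59.93079 + 0.01140 × 60.93106 + 0.03635 × 61.92835 + 0.00925 × 63.92797
= 39.440641 + 15.715651 + 0.694614 + 2.251096 + 0.591334 = 58.693336 amu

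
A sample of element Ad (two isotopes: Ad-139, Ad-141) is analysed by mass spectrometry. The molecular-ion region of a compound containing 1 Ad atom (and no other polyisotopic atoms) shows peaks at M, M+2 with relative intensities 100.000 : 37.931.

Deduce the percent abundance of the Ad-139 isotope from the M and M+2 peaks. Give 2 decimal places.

72.50%

Let p = fractional abundance of Ad-139. I(M+2)/I(M) = [C(1,1)·p^0·(1−p)] / p^1 = 1·(1−p)/p = 37.931/100.000 = 0.3793
(1−p)/p = 0.3793/1 = 0.3793  ⇒  p = 1/(1 + 0.3793) = 0.7250
Ad-139: 72.50%, Ad-141: 27.50%.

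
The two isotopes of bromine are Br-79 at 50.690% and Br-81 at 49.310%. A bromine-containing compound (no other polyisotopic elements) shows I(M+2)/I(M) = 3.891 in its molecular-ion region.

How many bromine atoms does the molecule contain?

4

For n independent Br atoms, I(M+2)/I(M) = n · (abundance Br-81) / (abundance Br-79) = n · 0.49310/0.50690.
n = 3.891 × 0.50690/0.49310 = 4.00 ≈ 4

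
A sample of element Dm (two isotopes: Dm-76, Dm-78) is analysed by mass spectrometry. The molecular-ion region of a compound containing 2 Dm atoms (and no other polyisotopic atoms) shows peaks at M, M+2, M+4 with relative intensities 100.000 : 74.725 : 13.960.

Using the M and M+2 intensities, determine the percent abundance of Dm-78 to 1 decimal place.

27.2%

Let p = fractional abundance of Dm-76. I(M+2)/I(M) = [C(2,1)·p^1·(1−p)] / p^2 = 2·(1−p)/p = 74.725/100.000 = 0.7472
(1−p)/p = 0.7472/2 = 0.3736  ⇒  p = 1/(1 + 0.3736) = 0.7280
Dm-76: 72.8%, Dm-78: 27.2%.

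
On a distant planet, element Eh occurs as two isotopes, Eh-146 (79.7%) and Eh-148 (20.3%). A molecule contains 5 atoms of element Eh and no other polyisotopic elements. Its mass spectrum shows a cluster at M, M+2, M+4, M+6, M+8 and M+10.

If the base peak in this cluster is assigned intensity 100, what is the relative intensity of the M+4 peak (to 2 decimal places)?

50.94

Term probabilities: M 0.3216, M+2 0.4095, M+4 0.2086, M+6 0.0531, M+8 0.0068, M+10 0.0003. Base peak = M+2.
P(M+2) = C(5,1) × 0.797^4 × 0.203^1 = 5 × 0.40349047 × 0.2030 = 0.409543 (base)
P(M+4) = C(5,2) × 0.797^3 × 0.203^2 = 10 × 0.50626157 × 0.041209 = 0.208625
Relative intensity = 0.208625 / 0.409543 × 100 = 50.94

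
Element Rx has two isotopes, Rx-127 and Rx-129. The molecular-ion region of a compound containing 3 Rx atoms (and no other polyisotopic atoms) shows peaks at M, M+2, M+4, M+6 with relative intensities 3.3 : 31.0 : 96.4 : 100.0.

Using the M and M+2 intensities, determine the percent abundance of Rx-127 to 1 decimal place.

Write p for the Rx-127 fraction. I(M+2)/I(M) = [C(3,1)·p^2·(1−p)] / p^3 = 3·(1−p)/p = 31.0/3.3 = 9.3939
(1−p)/p = 9.3939/3 = 3.1313  ⇒  p = 1/(1 + 3.1313) = 0.2421
Rx-127: 24.2%, Rx-129: 75.8%.

24.2%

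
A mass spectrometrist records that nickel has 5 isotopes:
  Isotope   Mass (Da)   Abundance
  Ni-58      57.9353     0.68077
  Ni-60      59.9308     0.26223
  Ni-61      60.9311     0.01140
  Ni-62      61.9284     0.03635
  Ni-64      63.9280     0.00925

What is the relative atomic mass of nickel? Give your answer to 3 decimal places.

58.693 Da

Weight each isotope mass by its fractional abundance: 0.68077 × 57.9353 + 0.26223 × 59.9308 + 0.01140 × 60.9311 + 0.03635 × 61.9284 + 0.00925 × 63.9280
= 39.44061 + 15.71565 + 0.69461 + 2.25110 + 0.59133 = 58.69330 Da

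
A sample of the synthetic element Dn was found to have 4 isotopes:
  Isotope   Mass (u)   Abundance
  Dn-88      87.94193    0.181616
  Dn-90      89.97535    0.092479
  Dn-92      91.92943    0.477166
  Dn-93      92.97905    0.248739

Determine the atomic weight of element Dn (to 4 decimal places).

Average mass = Σ (abundance × isotope mass) = 0.181616 × 87.94193 + 0.092479 × 89.97535 + 0.477166 × 91.92943 + 0.248739 × 92.97905
= 15.971662 + 8.320830 + 43.865598 + 23.127516 = 91.285606 u

91.2856 u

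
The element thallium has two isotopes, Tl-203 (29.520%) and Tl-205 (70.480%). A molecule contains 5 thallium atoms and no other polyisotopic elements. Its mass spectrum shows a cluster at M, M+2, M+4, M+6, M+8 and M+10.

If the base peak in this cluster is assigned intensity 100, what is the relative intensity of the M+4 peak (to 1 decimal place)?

35.1

(0.29520 + 0.70480)^5 gives M 0.0022, M+2 0.0268, M+4 0.1278, M+6 0.3051, M+8 0.3642, M+10 0.1739; the largest is M+8.
P(M+8) = C(5,4) × 0.29520^1 × 0.70480^4 = 5 × 0.2952 × 0.24675365 = 0.364208 (base)
P(M+4) = C(5,2) × 0.29520^3 × 0.70480^2 = 10 × 0.02572463 × 0.49674304 = 0.127785
Relative intensity = 0.127785 / 0.364208 × 100 = 35.1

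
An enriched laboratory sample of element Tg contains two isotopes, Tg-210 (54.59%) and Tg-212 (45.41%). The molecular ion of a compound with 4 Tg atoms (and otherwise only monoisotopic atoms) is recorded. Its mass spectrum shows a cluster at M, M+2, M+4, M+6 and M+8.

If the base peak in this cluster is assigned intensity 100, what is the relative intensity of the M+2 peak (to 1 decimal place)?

80.1

Binomial terms of (0.5459 + 0.4541)^4: M 0.0888, M+2 0.2955, M+4 0.3687, M+6 0.2045, M+8 0.0425 → M+4 is the base peak.
P(M+4) = C(4,2) × 0.5459^2 × 0.4541^2 = 6 × 0.29800681 × 0.20620681 = 0.368706 (base)
P(M+2) = C(4,1) × 0.5459^3 × 0.4541^1 = 4 × 0.16268192 × 0.4541 = 0.295495
Relative intensity = 0.295495 / 0.368706 × 100 = 80.1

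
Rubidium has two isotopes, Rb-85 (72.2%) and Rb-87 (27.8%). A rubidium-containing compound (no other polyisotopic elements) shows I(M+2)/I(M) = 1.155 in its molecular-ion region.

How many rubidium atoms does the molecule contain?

For n independent Rb atoms, I(M+2)/I(M) = n · (abundance Rb-87) / (abundance Rb-85) = n · 0.278/0.722.
n = 1.155 × 0.722/0.278 = 3.00 ≈ 3

3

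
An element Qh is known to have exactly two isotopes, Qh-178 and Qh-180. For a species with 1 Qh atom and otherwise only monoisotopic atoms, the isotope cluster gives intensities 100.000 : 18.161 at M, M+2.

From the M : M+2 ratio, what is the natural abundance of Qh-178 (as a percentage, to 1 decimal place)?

84.6%

If p is the fraction of Qh that is Qh-178, then I(M+2)/I(M) = [C(1,1)·p^0·(1−p)] / p^1 = 1·(1−p)/p = 18.161/100.000 = 0.1816
(1−p)/p = 0.1816/1 = 0.1816  ⇒  p = 1/(1 + 0.1816) = 0.8463
Qh-178: 84.6%, Qh-180: 15.4%.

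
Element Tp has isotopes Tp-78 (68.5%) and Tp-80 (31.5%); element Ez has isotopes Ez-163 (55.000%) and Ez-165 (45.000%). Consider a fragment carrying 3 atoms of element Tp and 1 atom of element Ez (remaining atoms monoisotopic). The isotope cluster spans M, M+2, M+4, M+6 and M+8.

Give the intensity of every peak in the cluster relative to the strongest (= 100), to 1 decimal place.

Element Tp pattern (n=3): 0.32141913 : 0.44341762 : 0.20390737 : 0.03125587
Element Ez pattern (n=1): 0.5500 : 0.4500
Convolve the two distributions (both contribute in 2-u steps):
  M: 0.32141913×0.5500 = 0.176781
  M+2: 0.32141913×0.4500 + 0.44341762×0.5500 = 0.388518
  M+4: 0.44341762×0.4500 + 0.20390737×0.5500 = 0.311687
  M+6: 0.20390737×0.4500 + 0.03125587×0.5500 = 0.108949
  M+8: 0.03125587×0.4500 = 0.014065
Scale to base peak (0.388518) = 100: 45.5 : 100.0 : 80.2 : 28.0 : 3.6

45.5 : 100.0 : 80.2 : 28.0 : 3.6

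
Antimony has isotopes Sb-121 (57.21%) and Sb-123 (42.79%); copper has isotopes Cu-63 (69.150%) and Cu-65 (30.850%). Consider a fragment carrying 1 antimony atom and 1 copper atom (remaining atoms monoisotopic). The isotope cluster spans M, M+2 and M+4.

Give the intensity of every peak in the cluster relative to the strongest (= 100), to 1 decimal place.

Antimony pattern (n=1): 0.5721 : 0.4279
Copper pattern (n=1): 0.6915 : 0.3085
Convolve the two distributions (both contribute in 2-u steps):
  M: 0.5721×0.6915 = 0.395607
  M+2: 0.5721×0.3085 + 0.4279×0.6915 = 0.472386
  M+4: 0.4279×0.3085 = 0.132007
Scale to base peak (0.472386) = 100: 83.7 : 100.0 : 27.9

83.7 : 100.0 : 27.9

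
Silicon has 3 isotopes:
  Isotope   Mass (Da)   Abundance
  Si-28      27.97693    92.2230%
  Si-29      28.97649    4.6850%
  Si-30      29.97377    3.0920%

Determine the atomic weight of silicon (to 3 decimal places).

Average mass = Σ (abundance × isotope mass) = 0.922230 × 27.97693 + 0.046850 × 28.97649 + 0.030920 × 29.97377
= 25.801164 + 1.357549 + 0.926789 = 28.085502 Da

28.086 Da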